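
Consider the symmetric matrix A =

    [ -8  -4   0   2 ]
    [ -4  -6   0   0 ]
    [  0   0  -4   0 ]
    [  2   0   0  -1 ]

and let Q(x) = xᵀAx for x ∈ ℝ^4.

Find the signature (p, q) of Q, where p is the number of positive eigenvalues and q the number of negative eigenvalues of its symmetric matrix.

Row-reducing A symmetrically gives the diagonal entries -8, -4, -4, -1/4.
Counting signs: 4 negative.

(0, 4)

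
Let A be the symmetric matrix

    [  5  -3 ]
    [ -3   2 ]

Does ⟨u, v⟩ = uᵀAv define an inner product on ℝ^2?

yes

Congruent diagonalization of A (simultaneous row and column reduction) yields pivots 5, 1/5.
That gives 2 positive pivots.
Hence Q is positive definite.
⟨·,·⟩ is an inner product exactly when A is positive definite.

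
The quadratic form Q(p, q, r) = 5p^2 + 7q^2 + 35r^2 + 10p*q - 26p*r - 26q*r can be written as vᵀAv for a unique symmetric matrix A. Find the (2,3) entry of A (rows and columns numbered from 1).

-13

The coefficient of q·r in Q is -26. For a symmetric A this equals A[2,3] + A[3,2] = 2·A[2,3].
So A[2,3] = -26/2 = -13.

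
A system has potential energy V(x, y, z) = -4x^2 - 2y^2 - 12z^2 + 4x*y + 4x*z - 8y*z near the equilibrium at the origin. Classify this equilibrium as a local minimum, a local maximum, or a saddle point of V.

The Hessian at the origin is H = [[-8, 4, 4], [4, -4, -8], [4, -8, -24]].
An LDLᵀ factorisation of H has diagonal entries -8, -2, -4.
So there are 3 negative pivots.
H is negative definite, so the origin is a strict local maximum.

local maximum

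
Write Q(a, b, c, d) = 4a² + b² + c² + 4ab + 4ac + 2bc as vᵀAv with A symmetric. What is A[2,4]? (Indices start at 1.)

0

The coefficient of b·d in Q is 0. For a symmetric A this equals A[2,4] + A[4,2] = 2·A[2,4].
So A[2,4] = 0/2 = 0.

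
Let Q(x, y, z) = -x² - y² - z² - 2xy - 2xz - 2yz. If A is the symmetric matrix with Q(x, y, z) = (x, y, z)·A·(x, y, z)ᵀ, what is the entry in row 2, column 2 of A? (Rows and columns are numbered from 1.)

The coefficient of y² in Q is -1, and that is exactly A[2,2].

-1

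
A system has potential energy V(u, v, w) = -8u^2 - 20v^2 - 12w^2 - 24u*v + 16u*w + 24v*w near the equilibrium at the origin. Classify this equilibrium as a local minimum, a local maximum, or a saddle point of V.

local maximum

The Hessian at the origin is H = [[-16, -24, 16], [-24, -40, 24], [16, 24, -24]].
Applying the same elementary operations to the rows and columns of H produces a congruent diagonal matrix with entries -16, -4, -8.
Counting signs: 3 negative.
H is negative definite, so the origin is a strict local maximum.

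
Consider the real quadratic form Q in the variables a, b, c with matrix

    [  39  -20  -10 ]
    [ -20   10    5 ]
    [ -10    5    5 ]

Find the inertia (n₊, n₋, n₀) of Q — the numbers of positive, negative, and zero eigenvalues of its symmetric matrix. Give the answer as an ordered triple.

Applying the same elementary operations to the rows and columns of A produces a congruent diagonal matrix with entries 39, -10/39, 5/2.
Counting signs: 2 positive, 1 negative.

(2, 1, 0)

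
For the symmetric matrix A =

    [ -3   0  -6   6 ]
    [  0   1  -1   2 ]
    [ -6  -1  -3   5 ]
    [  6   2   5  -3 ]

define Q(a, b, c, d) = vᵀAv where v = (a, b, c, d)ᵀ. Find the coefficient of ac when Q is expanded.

-12

The coefficient of ac is A[1,3] + A[3,1] = 2·(-6) = -12.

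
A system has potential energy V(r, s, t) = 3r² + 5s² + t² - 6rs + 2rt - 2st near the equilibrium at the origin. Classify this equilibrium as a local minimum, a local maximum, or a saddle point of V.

The Hessian at the origin is H = [[6, -6, 2], [-6, 10, -2], [2, -2, 2]].
An LDLᵀ factorisation of H has diagonal entries 6, 4, 4/3.
Counting signs: 3 positive.
H is positive definite, so the origin is a strict local minimum.

local minimum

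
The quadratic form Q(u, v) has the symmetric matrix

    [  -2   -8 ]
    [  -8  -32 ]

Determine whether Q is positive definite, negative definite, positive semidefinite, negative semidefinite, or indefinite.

negative semidefinite

For the 2×2 matrix [[-2, -8], [-8, -32]]: det = -2·-32 − (-8)² = 0, trace = -34.
det = 0 so one eigenvalue is zero; the form is semidefinite with the sign of the trace.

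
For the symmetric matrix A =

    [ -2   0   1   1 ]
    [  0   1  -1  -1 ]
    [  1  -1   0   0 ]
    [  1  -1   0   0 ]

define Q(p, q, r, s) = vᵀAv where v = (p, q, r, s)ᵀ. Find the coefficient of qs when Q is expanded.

The coefficient of qs is A[2,4] + A[4,2] = 2·(-1) = -2.

-2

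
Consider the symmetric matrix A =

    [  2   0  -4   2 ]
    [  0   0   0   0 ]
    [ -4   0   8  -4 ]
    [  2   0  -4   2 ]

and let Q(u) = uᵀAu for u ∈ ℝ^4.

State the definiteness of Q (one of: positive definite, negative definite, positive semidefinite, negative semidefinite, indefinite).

positive semidefinite

Symmetric row and column elimination reduces A to a congruent diagonal form with pivots 2, 0, 0, 0.
Counting signs: 1 positive, 3 zero.
Hence Q is positive semidefinite.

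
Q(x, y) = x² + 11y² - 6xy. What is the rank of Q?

The symmetric matrix is A = [[1, -3], [-3, 11]].
Symmetric row and column elimination reduces A to a congruent diagonal form with pivots 1, 2.
So there are 2 positive pivots.
The rank is the number of nonzero pivots: 2.

2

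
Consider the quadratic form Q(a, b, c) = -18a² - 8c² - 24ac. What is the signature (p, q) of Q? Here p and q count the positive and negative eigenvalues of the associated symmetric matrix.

The symmetric matrix is A = [[-18, 0, -12], [0, 0, 0], [-12, 0, -8]].
Symmetric row and column elimination reduces A to a congruent diagonal form with pivots -18, 0, 0.
Counting signs: 1 negative, 2 zero.

(0, 1)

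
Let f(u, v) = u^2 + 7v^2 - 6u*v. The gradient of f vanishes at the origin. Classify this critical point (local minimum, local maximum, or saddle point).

saddle point

The Hessian at the origin is H = [[2, -6], [-6, 14]].
det H = 2·14 − (-6)² = -8 < 0, so H is indefinite.
Therefore the origin is a saddle point.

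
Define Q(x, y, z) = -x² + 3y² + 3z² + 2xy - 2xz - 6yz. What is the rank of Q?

2

The associated matrix is A = [[-1, 1, -1], [1, 3, -3], [-1, -3, 3]].
Applying the same elementary operations to the rows and columns of A produces a congruent diagonal matrix with entries -1, 4, 0.
Counting signs: 1 positive, 1 negative, 1 zero.
The rank is the number of nonzero pivots: 2.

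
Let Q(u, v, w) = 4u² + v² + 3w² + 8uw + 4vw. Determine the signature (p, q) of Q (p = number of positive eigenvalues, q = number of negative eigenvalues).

(2, 1)

The associated matrix is A = [[4, 0, 4], [0, 1, 2], [4, 2, 3]].
Symmetric row and column elimination reduces A to a congruent diagonal form with pivots 4, 1, -5.
That gives 2 positive, 1 negative pivots.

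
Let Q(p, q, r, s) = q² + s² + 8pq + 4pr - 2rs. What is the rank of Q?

The symmetric matrix is A = [[0, 4, 2, 0], [4, 1, 0, 0], [2, 0, 0, -1], [0, 0, -1, 1]].
Row reduction of A gives 4 nonzero rows, so rank A = 4.

4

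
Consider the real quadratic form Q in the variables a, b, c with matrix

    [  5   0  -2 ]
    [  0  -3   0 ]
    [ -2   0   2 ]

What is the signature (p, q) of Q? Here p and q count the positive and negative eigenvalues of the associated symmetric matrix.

(2, 1)

An LDLᵀ factorisation of A has diagonal entries 5, -3, 6/5.
That gives 2 positive, 1 negative pivots.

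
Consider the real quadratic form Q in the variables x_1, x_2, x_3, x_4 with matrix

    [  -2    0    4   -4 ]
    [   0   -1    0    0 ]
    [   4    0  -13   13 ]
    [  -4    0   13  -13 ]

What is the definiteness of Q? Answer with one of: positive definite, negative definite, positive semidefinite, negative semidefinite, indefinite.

negative semidefinite

Applying the same elementary operations to the rows and columns of A produces a congruent diagonal matrix with entries -2, -1, -5, 0.
So there are 3 negative, 1 zero pivots.
Hence Q is negative semidefinite.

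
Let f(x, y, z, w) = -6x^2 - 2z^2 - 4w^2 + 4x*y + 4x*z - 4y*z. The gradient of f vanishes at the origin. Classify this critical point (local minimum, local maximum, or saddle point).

The Hessian at the origin is H = [[-12, 4, 4, 0], [4, 0, -4, 0], [4, -4, -4, 0], [0, 0, 0, -8]].
Congruent diagonalization of H (simultaneous row and column reduction) yields pivots -12, 4/3, -8, -8.
Counting signs: 1 positive, 3 negative.
H is indefinite, so the origin is a saddle point.

saddle point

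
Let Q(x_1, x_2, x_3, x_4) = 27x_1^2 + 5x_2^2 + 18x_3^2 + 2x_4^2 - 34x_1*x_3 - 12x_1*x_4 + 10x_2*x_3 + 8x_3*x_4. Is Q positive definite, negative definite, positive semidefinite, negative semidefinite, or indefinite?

The symmetric matrix of Q is A = [[27, 0, -17, -6], [0, 5, 5, 0], [-17, 5, 18, 4], [-6, 0, 4, 2]].
Leading principal minors: Δ_1 = 27, Δ_2 = 135, Δ_3 = 310, Δ_4 = 200.
All leading principal minors are positive, so by Sylvester's criterion Q is positive definite.

positive definite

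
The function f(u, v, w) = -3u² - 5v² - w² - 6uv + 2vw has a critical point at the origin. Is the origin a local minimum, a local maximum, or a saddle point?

local maximum

The Hessian at the origin is H = [[-6, -6, 0], [-6, -10, 2], [0, 2, -2]].
Applying the same elementary operations to the rows and columns of H produces a congruent diagonal matrix with entries -6, -4, -1.
Counting signs: 3 negative.
H is negative definite, so the origin is a strict local maximum.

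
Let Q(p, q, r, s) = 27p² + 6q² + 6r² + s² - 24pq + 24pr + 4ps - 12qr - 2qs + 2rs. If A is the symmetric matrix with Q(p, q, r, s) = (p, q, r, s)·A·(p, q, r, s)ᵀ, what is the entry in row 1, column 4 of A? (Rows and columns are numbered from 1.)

2

The coefficient of p·s in Q is 4. For a symmetric A this equals A[1,4] + A[4,1] = 2·A[1,4].
So A[1,4] = 4/2 = 2.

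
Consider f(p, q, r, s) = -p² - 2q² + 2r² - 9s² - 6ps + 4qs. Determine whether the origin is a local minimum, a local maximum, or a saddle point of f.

The Hessian at the origin is H = [[-2, 0, 0, -6], [0, -4, 0, 4], [0, 0, 4, 0], [-6, 4, 0, -18]].
An LDLᵀ factorisation of H has diagonal entries -2, -4, 4, 4.
So there are 2 positive, 2 negative pivots.
H is indefinite, so the origin is a saddle point.

saddle point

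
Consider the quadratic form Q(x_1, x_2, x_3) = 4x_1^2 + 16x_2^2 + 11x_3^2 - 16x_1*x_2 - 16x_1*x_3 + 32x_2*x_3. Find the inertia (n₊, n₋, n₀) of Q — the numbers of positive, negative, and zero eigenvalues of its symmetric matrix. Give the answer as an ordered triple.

Write A = [[4, -8, -8], [-8, 16, 16], [-8, 16, 11]].
Congruent diagonalization of A (simultaneous row and column reduction) yields pivots 4, 0, -5.
So there are 1 positive, 1 negative, 1 zero pivots.

(1, 1, 1)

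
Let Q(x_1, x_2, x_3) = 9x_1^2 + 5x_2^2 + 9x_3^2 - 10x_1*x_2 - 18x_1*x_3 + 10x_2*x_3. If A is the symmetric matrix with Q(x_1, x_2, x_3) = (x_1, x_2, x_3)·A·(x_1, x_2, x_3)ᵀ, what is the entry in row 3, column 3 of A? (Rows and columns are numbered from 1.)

The coefficient of x_3^2 in Q is 9, and that is exactly A[3,3].

9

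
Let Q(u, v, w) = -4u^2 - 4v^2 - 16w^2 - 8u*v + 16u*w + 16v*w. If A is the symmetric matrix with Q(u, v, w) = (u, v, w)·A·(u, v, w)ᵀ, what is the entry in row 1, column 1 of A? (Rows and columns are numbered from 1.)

-4

The coefficient of u^2 in Q is -4, and that is exactly A[1,1].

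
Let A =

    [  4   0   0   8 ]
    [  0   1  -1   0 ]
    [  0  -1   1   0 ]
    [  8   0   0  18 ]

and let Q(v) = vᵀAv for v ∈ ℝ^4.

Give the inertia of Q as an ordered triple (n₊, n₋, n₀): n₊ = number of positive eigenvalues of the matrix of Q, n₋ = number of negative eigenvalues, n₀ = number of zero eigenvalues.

(3, 0, 1)

Row-reducing A symmetrically gives the diagonal entries 4, 1, 0, 2.
So there are 3 positive, 1 zero pivots.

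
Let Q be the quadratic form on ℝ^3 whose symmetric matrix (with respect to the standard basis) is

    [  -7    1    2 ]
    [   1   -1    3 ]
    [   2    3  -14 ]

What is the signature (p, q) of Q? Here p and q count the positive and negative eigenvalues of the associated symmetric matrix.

(0, 3)

Applying the same elementary operations to the rows and columns of A produces a congruent diagonal matrix with entries -7, -6/7, -5/6.
Counting signs: 3 negative.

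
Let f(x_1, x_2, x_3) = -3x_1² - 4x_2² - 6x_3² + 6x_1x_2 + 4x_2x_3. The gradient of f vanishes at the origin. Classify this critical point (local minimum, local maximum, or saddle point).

local maximum

The Hessian at the origin is H = [[-6, 6, 0], [6, -8, 4], [0, 4, -12]].
Row-reducing H symmetrically gives the diagonal entries -6, -2, -4.
So there are 3 negative pivots.
H is negative definite, so the origin is a strict local maximum.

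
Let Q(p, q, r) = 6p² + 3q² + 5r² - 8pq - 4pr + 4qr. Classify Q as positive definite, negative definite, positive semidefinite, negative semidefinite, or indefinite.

positive definite

The associated matrix is A = [[6, -4, -2], [-4, 3, 2], [-2, 2, 5]].
Symmetric row and column elimination reduces A to a congruent diagonal form with pivots 6, 1/3, 3.
So there are 3 positive pivots.
Hence Q is positive definite.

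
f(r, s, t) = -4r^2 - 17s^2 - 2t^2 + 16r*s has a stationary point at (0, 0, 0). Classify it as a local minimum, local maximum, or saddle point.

local maximum

The Hessian at the origin is H = [[-8, 16, 0], [16, -34, 0], [0, 0, -4]].
Row-reducing H symmetrically gives the diagonal entries -8, -2, -4.
So there are 3 negative pivots.
H is negative definite, so the origin is a strict local maximum.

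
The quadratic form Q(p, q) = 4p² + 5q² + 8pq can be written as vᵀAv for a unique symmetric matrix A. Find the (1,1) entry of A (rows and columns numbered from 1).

4

The coefficient of p² in Q is 4, and that is exactly A[1,1].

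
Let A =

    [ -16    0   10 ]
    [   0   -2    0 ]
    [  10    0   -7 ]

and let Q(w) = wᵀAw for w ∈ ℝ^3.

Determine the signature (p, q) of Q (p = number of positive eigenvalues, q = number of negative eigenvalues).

Congruent diagonalization of A (simultaneous row and column reduction) yields pivots -16, -2, -3/4.
So there are 3 negative pivots.

(0, 3)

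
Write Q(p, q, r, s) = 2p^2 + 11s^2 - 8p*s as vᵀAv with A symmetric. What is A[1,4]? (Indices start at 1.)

The coefficient of p·s in Q is -8. For a symmetric A this equals A[1,4] + A[4,1] = 2·A[1,4].
So A[1,4] = -8/2 = -4.

-4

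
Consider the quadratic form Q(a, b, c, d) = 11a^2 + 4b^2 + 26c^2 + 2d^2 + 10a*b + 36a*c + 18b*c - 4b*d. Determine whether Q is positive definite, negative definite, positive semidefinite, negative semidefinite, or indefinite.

indefinite

Write A = [[11, 5, 18, 0], [5, 4, 9, -2], [18, 9, 26, 0], [0, -2, 0, 2]].
Applying the same elementary operations to the rows and columns of A produces a congruent diagonal matrix with entries 11, 19/11, -73/19, -6/73.
Counting signs: 2 positive, 2 negative.
Hence Q is indefinite.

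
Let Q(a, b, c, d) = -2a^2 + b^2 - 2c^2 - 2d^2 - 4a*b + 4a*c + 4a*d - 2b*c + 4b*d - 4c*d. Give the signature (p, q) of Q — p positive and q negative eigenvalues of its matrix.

The symmetric matrix is A = [[-2, -2, 2, 2], [-2, 1, -1, 2], [2, -1, -2, -2], [2, 2, -2, -2]].
Applying the same elementary operations to the rows and columns of A produces a congruent diagonal matrix with entries -2, 3, -3, 0.
So there are 1 positive, 2 negative, 1 zero pivots.

(1, 2)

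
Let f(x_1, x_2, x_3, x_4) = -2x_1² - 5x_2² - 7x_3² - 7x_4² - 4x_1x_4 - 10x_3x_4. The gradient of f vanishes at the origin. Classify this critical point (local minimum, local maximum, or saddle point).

The Hessian at the origin is H = [[-4, 0, 0, -4], [0, -10, 0, 0], [0, 0, -14, -10], [-4, 0, -10, -14]].
Row-reducing H symmetrically gives the diagonal entries -4, -10, -14, -20/7.
That gives 4 negative pivots.
H is negative definite, so the origin is a strict local maximum.

local maximum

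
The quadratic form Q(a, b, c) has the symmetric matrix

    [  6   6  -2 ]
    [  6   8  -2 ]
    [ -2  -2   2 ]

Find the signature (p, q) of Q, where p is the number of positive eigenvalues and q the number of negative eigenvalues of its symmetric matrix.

Applying the same elementary operations to the rows and columns of A produces a congruent diagonal matrix with entries 6, 2, 4/3.
Counting signs: 3 positive.

(3, 0)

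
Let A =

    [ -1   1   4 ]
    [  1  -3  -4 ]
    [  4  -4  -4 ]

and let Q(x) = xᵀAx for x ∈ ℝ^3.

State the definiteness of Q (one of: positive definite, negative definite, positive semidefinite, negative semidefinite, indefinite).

indefinite

Applying the same elementary operations to the rows and columns of A produces a congruent diagonal matrix with entries -1, -2, 12.
So there are 1 positive, 2 negative pivots.
Hence Q is indefinite.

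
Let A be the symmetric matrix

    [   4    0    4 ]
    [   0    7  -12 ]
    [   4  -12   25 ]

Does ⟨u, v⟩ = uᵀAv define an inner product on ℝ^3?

Row-reducing A symmetrically gives the diagonal entries 4, 7, 3/7.
Counting signs: 3 positive.
Hence Q is positive definite.
⟨·,·⟩ is an inner product exactly when A is positive definite.

yes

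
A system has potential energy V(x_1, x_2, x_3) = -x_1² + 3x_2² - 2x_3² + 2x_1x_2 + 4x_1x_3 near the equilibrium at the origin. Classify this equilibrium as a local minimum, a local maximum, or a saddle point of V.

The Hessian at the origin is H = [[-2, 2, 4], [2, 6, 0], [4, 0, -4]].
An LDLᵀ factorisation of H has diagonal entries -2, 8, 2.
So there are 2 positive, 1 negative pivots.
H is indefinite, so the origin is a saddle point.

saddle point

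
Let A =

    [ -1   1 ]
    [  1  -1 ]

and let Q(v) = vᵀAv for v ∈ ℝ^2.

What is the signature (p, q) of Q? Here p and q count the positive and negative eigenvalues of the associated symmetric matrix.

Applying the same elementary operations to the rows and columns of A produces a congruent diagonal matrix with entries -1, 0.
So there are 1 negative, 1 zero pivots.

(0, 1)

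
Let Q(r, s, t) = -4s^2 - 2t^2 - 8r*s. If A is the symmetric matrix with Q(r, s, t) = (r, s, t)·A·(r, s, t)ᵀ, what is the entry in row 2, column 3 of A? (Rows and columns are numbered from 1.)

The coefficient of s·t in Q is 0. For a symmetric A this equals A[2,3] + A[3,2] = 2·A[2,3].
So A[2,3] = 0/2 = 0.

0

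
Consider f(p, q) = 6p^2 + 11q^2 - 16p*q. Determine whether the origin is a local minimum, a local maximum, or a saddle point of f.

local minimum

The Hessian at the origin is H = [[12, -16], [-16, 22]].
det H = 12·22 − (-16)² = 8 > 0 and H[1,1] = 12 > 0, so H is positive definite.
Therefore the origin is a local minimum.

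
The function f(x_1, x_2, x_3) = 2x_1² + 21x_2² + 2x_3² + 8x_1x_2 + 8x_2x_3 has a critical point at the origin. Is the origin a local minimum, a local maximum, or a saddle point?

The Hessian at the origin is H = [[4, 8, 0], [8, 42, 8], [0, 8, 4]].
Congruent diagonalization of H (simultaneous row and column reduction) yields pivots 4, 26, 20/13.
That gives 3 positive pivots.
H is positive definite, so the origin is a strict local minimum.

local minimum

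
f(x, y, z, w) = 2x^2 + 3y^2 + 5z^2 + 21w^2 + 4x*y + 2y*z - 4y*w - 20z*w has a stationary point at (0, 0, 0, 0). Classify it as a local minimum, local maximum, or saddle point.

The Hessian at the origin is H = [[4, 4, 0, 0], [4, 6, 2, -4], [0, 2, 10, -20], [0, -4, -20, 42]].
Symmetric row and column elimination reduces H to a congruent diagonal form with pivots 4, 2, 8, 2.
Counting signs: 4 positive.
H is positive definite, so the origin is a strict local minimum.

local minimum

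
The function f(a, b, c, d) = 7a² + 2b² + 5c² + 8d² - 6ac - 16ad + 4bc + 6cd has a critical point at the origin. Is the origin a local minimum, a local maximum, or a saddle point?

saddle point

The Hessian at the origin is H = [[14, 0, -6, -16], [0, 4, 4, 0], [-6, 4, 10, 6], [-16, 0, 6, 16]].
Row-reducing H symmetrically gives the diagonal entries 14, 4, 24/7, -5/2.
So there are 3 positive, 1 negative pivots.
H is indefinite, so the origin is a saddle point.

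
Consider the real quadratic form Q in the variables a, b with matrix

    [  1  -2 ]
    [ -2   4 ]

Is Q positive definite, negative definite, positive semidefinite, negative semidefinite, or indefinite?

Applying the same elementary operations to the rows and columns of A produces a congruent diagonal matrix with entries 1, 0.
So there are 1 positive, 1 zero pivots.
Hence Q is positive semidefinite.

positive semidefinite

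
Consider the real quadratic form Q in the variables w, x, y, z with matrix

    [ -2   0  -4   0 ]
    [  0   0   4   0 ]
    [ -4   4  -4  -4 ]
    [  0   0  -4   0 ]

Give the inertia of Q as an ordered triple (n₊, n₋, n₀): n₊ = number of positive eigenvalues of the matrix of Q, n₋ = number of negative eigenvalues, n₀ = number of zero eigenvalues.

By Sylvester's law of inertia any congruent diagonalization of A has 1 positive, 2 negative and 1 zero entries.

(1, 2, 1)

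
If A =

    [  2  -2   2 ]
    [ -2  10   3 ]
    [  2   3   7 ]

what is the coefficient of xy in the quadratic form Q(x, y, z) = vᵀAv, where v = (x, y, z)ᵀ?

-4

The coefficient of xy is A[1,2] + A[2,1] = 2·(-2) = -4.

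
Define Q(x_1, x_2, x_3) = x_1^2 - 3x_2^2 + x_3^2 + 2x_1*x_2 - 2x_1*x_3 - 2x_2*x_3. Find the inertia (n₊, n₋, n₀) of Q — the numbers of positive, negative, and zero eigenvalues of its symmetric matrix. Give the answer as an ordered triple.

(1, 1, 1)

Write A = [[1, 1, -1], [1, -3, -1], [-1, -1, 1]].
Applying the same elementary operations to the rows and columns of A produces a congruent diagonal matrix with entries 1, -4, 0.
That gives 1 positive, 1 negative, 1 zero pivots.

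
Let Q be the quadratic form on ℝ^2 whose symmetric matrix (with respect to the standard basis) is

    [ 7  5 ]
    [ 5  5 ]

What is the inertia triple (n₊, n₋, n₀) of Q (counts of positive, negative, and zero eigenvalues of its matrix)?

Symmetric row and column elimination reduces A to a congruent diagonal form with pivots 7, 10/7.
So there are 2 positive pivots.

(2, 0, 0)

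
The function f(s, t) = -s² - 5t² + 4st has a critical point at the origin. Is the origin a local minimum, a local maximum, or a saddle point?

local maximum

The Hessian at the origin is H = [[-2, 4], [4, -10]].
det H = -2·-10 − (4)² = 4 > 0 and H[1,1] = -2 < 0, so H is negative definite.
Therefore the origin is a local maximum.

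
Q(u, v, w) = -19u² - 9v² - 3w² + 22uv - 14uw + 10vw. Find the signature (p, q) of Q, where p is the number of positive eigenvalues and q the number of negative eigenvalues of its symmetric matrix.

(0, 3)

Write A = [[-19, 11, -7], [11, -9, 5], [-7, 5, -3]].
Symmetric row and column elimination reduces A to a congruent diagonal form with pivots -19, -50/19, -2/25.
Counting signs: 3 negative.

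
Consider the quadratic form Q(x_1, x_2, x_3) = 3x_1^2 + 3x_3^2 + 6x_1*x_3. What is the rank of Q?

Write A = [[3, 0, 3], [0, 0, 0], [3, 0, 3]].
Symmetric row and column elimination reduces A to a congruent diagonal form with pivots 3, 0, 0.
That gives 1 positive, 2 zero pivots.
The rank is the number of nonzero pivots: 1.

1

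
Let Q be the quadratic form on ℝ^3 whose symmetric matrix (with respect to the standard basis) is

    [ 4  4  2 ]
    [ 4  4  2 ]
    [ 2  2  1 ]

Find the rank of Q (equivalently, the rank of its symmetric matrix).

1

Row-reducing A symmetrically gives the diagonal entries 4, 0, 0.
So there are 1 positive, 2 zero pivots.
The rank is the number of nonzero pivots: 1.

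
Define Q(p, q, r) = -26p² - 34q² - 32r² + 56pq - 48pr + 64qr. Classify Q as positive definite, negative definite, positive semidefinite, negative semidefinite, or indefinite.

Write A = [[-26, 28, -24], [28, -34, 32], [-24, 32, -32]].
Row-reducing A symmetrically gives the diagonal entries -26, -50/13, 0.
Counting signs: 2 negative, 1 zero.
Hence Q is negative semidefinite.

negative semidefinite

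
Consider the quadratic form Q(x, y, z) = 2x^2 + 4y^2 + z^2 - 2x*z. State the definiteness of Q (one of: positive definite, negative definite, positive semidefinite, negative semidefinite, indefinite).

positive definite

The symmetric matrix of Q is A = [[2, 0, -1], [0, 4, 0], [-1, 0, 1]].
Leading principal minors: Δ_1 = 2, Δ_2 = 8, Δ_3 = 4.
All leading principal minors are positive, so by Sylvester's criterion Q is positive definite.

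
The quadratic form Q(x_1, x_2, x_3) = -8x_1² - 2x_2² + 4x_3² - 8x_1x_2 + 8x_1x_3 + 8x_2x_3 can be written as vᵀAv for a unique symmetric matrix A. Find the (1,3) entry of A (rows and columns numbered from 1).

The coefficient of x_1·x_3 in Q is 8. For a symmetric A this equals A[1,3] + A[3,1] = 2·A[1,3].
So A[1,3] = 8/2 = 4.

4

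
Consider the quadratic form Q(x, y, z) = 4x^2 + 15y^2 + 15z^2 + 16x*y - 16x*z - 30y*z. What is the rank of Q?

2

The associated matrix is A = [[4, 8, -8], [8, 15, -15], [-8, -15, 15]].
Row-reducing A symmetrically gives the diagonal entries 4, -1, 0.
So there are 1 positive, 1 negative, 1 zero pivots.
The rank is the number of nonzero pivots: 2.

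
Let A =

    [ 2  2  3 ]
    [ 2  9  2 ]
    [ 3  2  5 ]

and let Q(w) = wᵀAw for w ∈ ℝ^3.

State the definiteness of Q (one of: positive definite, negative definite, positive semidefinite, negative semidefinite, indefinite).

positive definite

Applying the same elementary operations to the rows and columns of A produces a congruent diagonal matrix with entries 2, 7, 5/14.
Counting signs: 3 positive.
Hence Q is positive definite.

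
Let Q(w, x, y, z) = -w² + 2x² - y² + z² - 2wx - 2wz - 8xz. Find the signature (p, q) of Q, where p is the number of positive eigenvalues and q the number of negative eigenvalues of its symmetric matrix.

(1, 3)

The associated matrix is A = [[-1, -1, 0, -1], [-1, 2, 0, -4], [0, 0, -1, 0], [-1, -4, 0, 1]].
Congruent diagonalization of A (simultaneous row and column reduction) yields pivots -1, 3, -1, -1.
That gives 1 positive, 3 negative pivots.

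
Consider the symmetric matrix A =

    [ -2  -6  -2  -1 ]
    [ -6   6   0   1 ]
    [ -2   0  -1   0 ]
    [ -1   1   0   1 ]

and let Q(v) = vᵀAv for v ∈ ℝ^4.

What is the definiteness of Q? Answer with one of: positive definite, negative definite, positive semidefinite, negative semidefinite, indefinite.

An LDLᵀ factorisation of A has diagonal entries -2, 24, -1/2, 5/6.
That gives 2 positive, 2 negative pivots.
Hence Q is indefinite.

indefinite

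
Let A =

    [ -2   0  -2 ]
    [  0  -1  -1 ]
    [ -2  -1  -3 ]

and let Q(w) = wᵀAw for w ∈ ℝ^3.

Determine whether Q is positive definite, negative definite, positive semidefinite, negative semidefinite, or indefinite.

Symmetric row and column elimination reduces A to a congruent diagonal form with pivots -2, -1, 0.
So there are 2 negative, 1 zero pivots.
Hence Q is negative semidefinite.

negative semidefinite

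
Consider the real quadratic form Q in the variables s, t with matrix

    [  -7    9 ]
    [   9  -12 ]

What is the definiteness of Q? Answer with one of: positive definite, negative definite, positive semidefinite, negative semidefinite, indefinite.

negative definite

Leading principal minors: Δ_1 = -7, Δ_2 = 3.
The signs alternate starting with Δ_1 < 0, so by Sylvester's criterion Q is negative definite.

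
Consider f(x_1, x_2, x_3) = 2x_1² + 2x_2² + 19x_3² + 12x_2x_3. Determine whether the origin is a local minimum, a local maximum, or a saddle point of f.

The Hessian at the origin is H = [[4, 0, 0], [0, 4, 12], [0, 12, 38]].
Symmetric row and column elimination reduces H to a congruent diagonal form with pivots 4, 4, 2.
So there are 3 positive pivots.
H is positive definite, so the origin is a strict local minimum.

local minimum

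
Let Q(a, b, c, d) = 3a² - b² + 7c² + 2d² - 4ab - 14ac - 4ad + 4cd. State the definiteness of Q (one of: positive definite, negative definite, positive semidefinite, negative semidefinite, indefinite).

indefinite

The associated matrix is A = [[3, -2, -7, -2], [-2, -1, 0, 0], [-7, 0, 7, 2], [-2, 0, 2, 2]].
Row-reducing A symmetrically gives the diagonal entries 3, -7/3, 0, 10/7.
Counting signs: 2 positive, 1 negative, 1 zero.
Hence Q is indefinite.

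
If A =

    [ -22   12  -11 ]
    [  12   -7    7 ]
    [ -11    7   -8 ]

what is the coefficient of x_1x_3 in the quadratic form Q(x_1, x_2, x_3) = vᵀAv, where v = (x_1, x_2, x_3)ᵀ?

The coefficient of x_1x_3 is A[1,3] + A[3,1] = 2·(-11) = -22.

-22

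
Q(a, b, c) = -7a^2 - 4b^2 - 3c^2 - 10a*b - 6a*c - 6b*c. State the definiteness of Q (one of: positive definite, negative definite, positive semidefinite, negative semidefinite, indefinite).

negative semidefinite

Write A = [[-7, -5, -3], [-5, -4, -3], [-3, -3, -3]].
Row-reducing A symmetrically gives the diagonal entries -7, -3/7, 0.
Counting signs: 2 negative, 1 zero.
Hence Q is negative semidefinite.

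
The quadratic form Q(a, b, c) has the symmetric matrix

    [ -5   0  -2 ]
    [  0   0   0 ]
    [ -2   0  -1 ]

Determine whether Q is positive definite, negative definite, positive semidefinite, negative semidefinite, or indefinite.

Congruent diagonalization of A (simultaneous row and column reduction) yields pivots -5, 0, -1/5.
So there are 2 negative, 1 zero pivots.
Hence Q is negative semidefinite.

negative semidefinite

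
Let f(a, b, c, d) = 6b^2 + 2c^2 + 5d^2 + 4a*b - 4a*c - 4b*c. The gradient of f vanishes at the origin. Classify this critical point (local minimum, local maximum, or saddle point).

saddle point

The Hessian at the origin is H = [[0, 4, -4, 0], [4, 12, -4, 0], [-4, -4, 4, 0], [0, 0, 0, 10]].
H is indefinite, so the origin is a saddle point.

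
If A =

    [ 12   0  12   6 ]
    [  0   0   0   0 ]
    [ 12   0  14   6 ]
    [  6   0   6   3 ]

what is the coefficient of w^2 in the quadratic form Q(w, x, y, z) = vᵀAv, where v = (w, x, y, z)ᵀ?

The coefficient of w^2 is the diagonal entry A[1,1] = 12.

12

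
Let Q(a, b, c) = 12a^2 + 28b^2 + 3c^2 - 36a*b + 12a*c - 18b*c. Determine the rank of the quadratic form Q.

The symmetric matrix is A = [[12, -18, 6], [-18, 28, -9], [6, -9, 3]].
Applying the same elementary operations to the rows and columns of A produces a congruent diagonal matrix with entries 12, 1, 0.
That gives 2 positive, 1 zero pivots.
The rank is the number of nonzero pivots: 2.

2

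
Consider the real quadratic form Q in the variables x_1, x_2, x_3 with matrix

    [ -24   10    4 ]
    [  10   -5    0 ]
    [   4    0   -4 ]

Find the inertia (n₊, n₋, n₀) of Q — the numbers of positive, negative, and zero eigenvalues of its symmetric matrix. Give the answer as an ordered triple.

(0, 2, 1)

Applying the same elementary operations to the rows and columns of A produces a congruent diagonal matrix with entries -24, -5/6, 0.
So there are 2 negative, 1 zero pivots.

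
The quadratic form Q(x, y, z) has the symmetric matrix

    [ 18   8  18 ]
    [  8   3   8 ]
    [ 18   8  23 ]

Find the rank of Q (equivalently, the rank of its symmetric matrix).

3

An LDLᵀ factorisation of A has diagonal entries 18, -5/9, 5.
So there are 2 positive, 1 negative pivots.
The rank is the number of nonzero pivots: 3.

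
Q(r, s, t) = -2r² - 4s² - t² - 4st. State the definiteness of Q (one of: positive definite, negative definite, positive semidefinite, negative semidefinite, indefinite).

negative semidefinite

The symmetric matrix is A = [[-2, 0, 0], [0, -4, -2], [0, -2, -1]].
Congruent diagonalization of A (simultaneous row and column reduction) yields pivots -2, -4, 0.
That gives 2 negative, 1 zero pivots.
Hence Q is negative semidefinite.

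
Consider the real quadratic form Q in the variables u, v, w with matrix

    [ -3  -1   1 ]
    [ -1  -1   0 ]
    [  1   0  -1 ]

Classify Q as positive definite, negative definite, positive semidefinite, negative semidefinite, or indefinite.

negative definite

Leading principal minors: Δ_1 = -3, Δ_2 = 2, Δ_3 = -1.
The signs alternate starting with Δ_1 < 0, so by Sylvester's criterion Q is negative definite.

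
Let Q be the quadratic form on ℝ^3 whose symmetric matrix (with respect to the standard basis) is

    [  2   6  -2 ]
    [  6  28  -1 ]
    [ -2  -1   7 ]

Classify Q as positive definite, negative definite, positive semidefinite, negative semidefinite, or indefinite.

positive definite

Leading principal minors: Δ_1 = 2, Δ_2 = 20, Δ_3 = 50.
All leading principal minors are positive, so by Sylvester's criterion Q is positive definite.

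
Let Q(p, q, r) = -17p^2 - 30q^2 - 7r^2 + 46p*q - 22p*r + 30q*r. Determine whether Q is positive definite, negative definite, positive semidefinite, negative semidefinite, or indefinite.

The associated matrix is A = [[-17, 23, -11], [23, -30, 15], [-11, 15, -7]].
Row-reducing A symmetrically gives the diagonal entries -17, 19/17, 2/19.
Counting signs: 2 positive, 1 negative.
Hence Q is indefinite.

indefinite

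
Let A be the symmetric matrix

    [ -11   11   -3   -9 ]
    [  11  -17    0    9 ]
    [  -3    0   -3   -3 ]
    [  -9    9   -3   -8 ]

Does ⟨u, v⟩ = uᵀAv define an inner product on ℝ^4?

no

Symmetric row and column elimination reduces A to a congruent diagonal form with pivots -11, -6, -15/22, -1/5.
So there are 4 negative pivots.
Hence Q is negative definite.
⟨·,·⟩ is an inner product exactly when A is positive definite.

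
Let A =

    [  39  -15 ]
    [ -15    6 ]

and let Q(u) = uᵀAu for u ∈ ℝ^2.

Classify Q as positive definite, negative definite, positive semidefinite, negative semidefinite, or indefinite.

positive definite

Leading principal minors: Δ_1 = 39, Δ_2 = 9.
All leading principal minors are positive, so by Sylvester's criterion Q is positive definite.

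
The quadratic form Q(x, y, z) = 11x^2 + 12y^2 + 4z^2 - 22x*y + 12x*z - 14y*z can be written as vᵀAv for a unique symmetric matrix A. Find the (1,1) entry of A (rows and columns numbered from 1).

The coefficient of x^2 in Q is 11, and that is exactly A[1,1].

11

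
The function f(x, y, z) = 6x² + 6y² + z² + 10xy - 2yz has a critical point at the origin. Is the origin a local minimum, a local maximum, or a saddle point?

The Hessian at the origin is H = [[12, 10, 0], [10, 12, -2], [0, -2, 2]].
Applying the same elementary operations to the rows and columns of H produces a congruent diagonal matrix with entries 12, 11/3, 10/11.
Counting signs: 3 positive.
H is positive definite, so the origin is a strict local minimum.

local minimum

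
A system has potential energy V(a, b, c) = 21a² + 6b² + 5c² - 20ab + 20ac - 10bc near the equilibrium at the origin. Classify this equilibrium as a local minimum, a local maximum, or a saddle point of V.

local minimum

The Hessian at the origin is H = [[42, -20, 20], [-20, 12, -10], [20, -10, 10]].
Congruent diagonalization of H (simultaneous row and column reduction) yields pivots 42, 52/21, 5/13.
Counting signs: 3 positive.
H is positive definite, so the origin is a strict local minimum.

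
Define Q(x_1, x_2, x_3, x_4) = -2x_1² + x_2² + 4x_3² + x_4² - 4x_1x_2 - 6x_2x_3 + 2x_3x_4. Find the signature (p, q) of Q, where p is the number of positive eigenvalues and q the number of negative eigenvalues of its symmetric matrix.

(2, 1)

The symmetric matrix is A = [[-2, -2, 0, 0], [-2, 1, -3, 0], [0, -3, 4, 1], [0, 0, 1, 1]].
Row-reducing A symmetrically gives the diagonal entries -2, 3, 1, 0.
Counting signs: 2 positive, 1 negative, 1 zero.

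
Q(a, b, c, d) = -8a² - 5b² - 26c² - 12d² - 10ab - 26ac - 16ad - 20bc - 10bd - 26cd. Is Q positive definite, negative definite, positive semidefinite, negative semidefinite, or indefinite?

negative definite

The symmetric matrix is A = [[-8, -5, -13, -8], [-5, -5, -10, -5], [-13, -10, -26, -13], [-8, -5, -13, -12]].
Applying the same elementary operations to the rows and columns of A produces a congruent diagonal matrix with entries -8, -15/8, -3, -4.
That gives 4 negative pivots.
Hence Q is negative definite.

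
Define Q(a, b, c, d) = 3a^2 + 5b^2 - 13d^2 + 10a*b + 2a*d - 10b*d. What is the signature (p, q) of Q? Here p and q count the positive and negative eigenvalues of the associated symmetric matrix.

The associated matrix is A = [[3, 5, 0, 1], [5, 5, 0, -5], [0, 0, 0, 0], [1, -5, 0, -13]].
Congruent diagonalization of A (simultaneous row and column reduction) yields pivots 3, -10/3, 0, 0.
So there are 1 positive, 1 negative, 2 zero pivots.

(1, 1)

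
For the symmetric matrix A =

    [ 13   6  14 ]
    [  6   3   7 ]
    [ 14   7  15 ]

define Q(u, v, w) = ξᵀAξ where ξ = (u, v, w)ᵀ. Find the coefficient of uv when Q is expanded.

The coefficient of uv is A[1,2] + A[2,1] = 2·6 = 12.

12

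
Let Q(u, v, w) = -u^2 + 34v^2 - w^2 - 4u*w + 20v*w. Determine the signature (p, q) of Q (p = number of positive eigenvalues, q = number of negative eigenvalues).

(2, 1)

The associated matrix is A = [[-1, 0, -2], [0, 34, 10], [-2, 10, -1]].
Symmetric row and column elimination reduces A to a congruent diagonal form with pivots -1, 34, 1/17.
That gives 2 positive, 1 negative pivots.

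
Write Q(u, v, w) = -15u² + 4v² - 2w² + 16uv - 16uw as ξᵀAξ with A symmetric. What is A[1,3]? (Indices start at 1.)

-8

The coefficient of u·w in Q is -16. For a symmetric A this equals A[1,3] + A[3,1] = 2·A[1,3].
So A[1,3] = -16/2 = -8.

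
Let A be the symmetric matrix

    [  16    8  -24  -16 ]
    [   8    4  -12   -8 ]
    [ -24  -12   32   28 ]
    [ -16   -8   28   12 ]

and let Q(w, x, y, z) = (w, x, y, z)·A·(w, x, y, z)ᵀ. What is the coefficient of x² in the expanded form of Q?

The coefficient of x² is the diagonal entry A[2,2] = 4.

4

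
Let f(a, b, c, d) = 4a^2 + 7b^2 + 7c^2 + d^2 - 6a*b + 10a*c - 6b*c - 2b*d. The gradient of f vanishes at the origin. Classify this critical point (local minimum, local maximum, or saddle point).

local minimum

The Hessian at the origin is H = [[8, -6, 10, 0], [-6, 14, -6, -2], [10, -6, 14, 0], [0, -2, 0, 2]].
Symmetric row and column elimination reduces H to a congruent diagonal form with pivots 8, 19/2, 24/19, 3/2.
So there are 4 positive pivots.
H is positive definite, so the origin is a strict local minimum.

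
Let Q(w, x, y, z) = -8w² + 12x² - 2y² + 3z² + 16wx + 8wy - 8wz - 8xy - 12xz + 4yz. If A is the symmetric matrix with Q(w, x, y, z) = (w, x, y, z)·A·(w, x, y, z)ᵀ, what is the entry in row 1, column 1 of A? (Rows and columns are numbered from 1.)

-8

The coefficient of w² in Q is -8, and that is exactly A[1,1].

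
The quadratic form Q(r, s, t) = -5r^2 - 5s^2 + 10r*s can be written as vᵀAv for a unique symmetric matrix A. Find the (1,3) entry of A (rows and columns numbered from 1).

0

The coefficient of r·t in Q is 0. For a symmetric A this equals A[1,3] + A[3,1] = 2·A[1,3].
So A[1,3] = 0/2 = 0.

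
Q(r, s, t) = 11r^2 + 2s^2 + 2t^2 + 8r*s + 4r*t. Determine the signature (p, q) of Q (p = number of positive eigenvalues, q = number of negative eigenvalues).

(3, 0)

The symmetric matrix is A = [[11, 4, 2], [4, 2, 0], [2, 0, 2]].
Applying the same elementary operations to the rows and columns of A produces a congruent diagonal matrix with entries 11, 6/11, 2/3.
That gives 3 positive pivots.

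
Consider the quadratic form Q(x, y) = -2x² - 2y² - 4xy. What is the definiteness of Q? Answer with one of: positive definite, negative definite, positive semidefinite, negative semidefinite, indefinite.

negative semidefinite

The symmetric matrix of Q is [[-2, -2], [-2, -2]].
For the 2×2 matrix [[-2, -2], [-2, -2]]: det = -2·-2 − (-2)² = 0, trace = -4.
det = 0 so one eigenvalue is zero; the form is semidefinite with the sign of the trace.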